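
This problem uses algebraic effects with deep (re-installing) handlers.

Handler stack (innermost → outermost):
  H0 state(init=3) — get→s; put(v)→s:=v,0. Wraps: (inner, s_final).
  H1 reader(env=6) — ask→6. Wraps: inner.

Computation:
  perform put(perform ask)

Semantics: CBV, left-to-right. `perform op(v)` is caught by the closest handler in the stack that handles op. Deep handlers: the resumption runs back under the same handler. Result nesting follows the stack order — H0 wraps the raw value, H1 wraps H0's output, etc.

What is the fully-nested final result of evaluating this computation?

Step-by-step:
ask @ H1 ⇒ 6
put(6) @ H0 ⇒ s:=6
H0 returns (0, 6)
H1 returns (0, 6)
= (0, 6)

Answer: (0, 6)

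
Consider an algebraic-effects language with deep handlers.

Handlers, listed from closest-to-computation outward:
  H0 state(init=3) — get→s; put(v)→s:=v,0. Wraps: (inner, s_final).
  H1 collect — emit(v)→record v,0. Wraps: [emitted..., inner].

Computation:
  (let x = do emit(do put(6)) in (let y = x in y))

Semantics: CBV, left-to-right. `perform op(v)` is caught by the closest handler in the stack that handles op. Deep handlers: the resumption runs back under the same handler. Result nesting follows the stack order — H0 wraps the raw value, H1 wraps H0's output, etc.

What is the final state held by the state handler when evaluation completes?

Answer: 6

Step-by-step:
put(6) @ H0 ⇒ s:=6
emit(0) @ H1 ⇒ out+=0
H0 returns (0, 6)
H1 returns [0, (0, 6)]
= [0, (0, 6)]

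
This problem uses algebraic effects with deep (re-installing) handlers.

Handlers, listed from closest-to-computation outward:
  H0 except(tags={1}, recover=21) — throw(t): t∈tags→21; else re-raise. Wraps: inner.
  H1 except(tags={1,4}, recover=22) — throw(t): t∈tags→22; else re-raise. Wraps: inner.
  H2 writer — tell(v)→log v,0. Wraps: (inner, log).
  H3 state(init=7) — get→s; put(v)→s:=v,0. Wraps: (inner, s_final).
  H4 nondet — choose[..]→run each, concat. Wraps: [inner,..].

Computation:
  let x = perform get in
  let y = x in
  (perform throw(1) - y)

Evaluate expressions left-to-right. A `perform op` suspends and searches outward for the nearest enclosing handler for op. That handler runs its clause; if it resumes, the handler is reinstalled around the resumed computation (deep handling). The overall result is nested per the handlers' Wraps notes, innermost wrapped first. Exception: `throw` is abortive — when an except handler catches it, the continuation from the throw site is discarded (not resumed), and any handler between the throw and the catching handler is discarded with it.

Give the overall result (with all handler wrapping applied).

Answer: [((21, ()), 7)]

Working:
get @ H3 ⇒ 7
throw(1) @ H0 caught ⇒ 21
H1 returns 21
H2 returns (21, ())
H3 returns ((21, ()), 7)
H4 returns [((21, ()), 7)]
= [((21, ()), 7)]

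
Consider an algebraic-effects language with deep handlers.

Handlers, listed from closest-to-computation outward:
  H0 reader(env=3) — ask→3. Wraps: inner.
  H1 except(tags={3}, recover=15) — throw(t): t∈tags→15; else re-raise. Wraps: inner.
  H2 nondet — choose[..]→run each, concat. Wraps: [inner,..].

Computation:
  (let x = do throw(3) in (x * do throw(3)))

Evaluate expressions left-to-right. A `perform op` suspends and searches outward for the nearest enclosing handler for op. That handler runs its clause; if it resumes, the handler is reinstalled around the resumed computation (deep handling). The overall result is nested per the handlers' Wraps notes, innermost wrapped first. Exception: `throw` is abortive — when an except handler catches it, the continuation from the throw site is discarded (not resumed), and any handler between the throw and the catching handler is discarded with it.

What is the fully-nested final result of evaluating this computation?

Answer: [15]

Evaluation trace:
throw(3) @ H1 caught ⇒ 15
H2 returns [15]
= [15]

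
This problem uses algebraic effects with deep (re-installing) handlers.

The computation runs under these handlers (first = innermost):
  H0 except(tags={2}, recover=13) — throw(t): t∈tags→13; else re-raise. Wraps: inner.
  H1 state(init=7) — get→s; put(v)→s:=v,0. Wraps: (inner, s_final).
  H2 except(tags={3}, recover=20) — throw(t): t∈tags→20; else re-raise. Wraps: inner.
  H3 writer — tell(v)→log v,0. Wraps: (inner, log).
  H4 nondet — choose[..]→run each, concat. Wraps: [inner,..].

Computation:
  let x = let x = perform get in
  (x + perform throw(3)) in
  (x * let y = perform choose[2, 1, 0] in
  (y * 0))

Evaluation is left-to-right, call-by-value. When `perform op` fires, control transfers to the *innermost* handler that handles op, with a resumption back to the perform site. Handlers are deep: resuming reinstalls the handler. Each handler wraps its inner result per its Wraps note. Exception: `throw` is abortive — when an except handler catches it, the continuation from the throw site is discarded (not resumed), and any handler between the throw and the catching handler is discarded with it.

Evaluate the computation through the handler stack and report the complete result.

Evaluation trace:
get @ H1 ⇒ 7
throw(3) @ H0 re-raised
throw(3) @ H2 caught ⇒ 20
H3 returns (20, ())
H4 returns [(20, ())]
= [(20, ())]

Answer: [(20, ())]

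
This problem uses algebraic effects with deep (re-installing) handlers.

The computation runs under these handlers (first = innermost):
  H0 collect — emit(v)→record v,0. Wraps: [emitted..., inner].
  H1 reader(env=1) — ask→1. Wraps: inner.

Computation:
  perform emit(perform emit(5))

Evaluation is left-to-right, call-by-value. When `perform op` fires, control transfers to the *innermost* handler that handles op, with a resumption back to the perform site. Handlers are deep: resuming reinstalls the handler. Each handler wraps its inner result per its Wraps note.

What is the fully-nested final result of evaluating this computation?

Answer: [5, 0, 0]

Working:
emit(5) @ H0 ⇒ out+=5
emit(0) @ H0 ⇒ out+=0
H0 returns [5, 0, 0]
H1 returns [5, 0, 0]
= [5, 0, 0]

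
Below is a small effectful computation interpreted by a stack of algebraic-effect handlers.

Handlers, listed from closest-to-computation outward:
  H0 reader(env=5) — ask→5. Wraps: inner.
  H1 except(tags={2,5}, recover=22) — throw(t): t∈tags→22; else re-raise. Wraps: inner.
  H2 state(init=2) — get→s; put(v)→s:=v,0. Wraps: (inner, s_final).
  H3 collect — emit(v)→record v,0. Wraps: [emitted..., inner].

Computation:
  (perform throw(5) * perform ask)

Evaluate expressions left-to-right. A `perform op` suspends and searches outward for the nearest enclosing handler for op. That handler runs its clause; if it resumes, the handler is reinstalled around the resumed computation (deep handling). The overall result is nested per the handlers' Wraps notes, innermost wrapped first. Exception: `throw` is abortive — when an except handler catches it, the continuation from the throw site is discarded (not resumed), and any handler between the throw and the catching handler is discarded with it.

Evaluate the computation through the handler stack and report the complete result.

Answer: [(22, 2)]

Working:
throw(5) @ H1 caught ⇒ 22
H2 returns (22, 2)
H3 returns [(22, 2)]
= [(22, 2)]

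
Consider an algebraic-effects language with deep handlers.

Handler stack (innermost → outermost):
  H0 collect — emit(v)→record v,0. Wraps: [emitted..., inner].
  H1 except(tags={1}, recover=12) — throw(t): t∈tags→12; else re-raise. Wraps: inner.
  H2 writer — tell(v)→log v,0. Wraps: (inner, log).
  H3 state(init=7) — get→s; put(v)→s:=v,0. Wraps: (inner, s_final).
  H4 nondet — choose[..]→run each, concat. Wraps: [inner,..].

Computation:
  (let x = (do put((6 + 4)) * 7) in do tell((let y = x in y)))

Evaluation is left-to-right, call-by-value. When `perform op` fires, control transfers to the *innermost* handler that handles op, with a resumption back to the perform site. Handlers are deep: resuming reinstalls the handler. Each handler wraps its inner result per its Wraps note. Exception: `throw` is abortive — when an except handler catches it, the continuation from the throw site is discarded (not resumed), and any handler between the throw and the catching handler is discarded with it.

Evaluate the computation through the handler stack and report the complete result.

Evaluation trace:
put(10) @ H3 ⇒ s:=10
tell(0) @ H2 ⇒ log+=0
H0 returns [0]
H1 returns [0]
H2 returns ([0], (0))
H3 returns (([0], (0)), 10)
H4 returns [(([0], (0)), 10)]
= [(([0], (0)), 10)]

Answer: [(([0], (0)), 10)]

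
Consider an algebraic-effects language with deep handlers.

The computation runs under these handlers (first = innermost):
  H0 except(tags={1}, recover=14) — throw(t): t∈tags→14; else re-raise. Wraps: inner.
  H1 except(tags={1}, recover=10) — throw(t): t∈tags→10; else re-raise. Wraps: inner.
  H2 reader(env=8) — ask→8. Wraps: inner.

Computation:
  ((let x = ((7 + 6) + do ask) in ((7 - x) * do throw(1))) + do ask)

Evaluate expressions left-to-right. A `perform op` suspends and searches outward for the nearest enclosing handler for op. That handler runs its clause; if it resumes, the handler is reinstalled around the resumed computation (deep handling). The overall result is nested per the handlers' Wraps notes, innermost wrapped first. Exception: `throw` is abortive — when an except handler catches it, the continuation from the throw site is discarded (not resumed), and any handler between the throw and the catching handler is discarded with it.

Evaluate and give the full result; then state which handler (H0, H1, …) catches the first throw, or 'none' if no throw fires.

Step-by-step:
ask @ H2 ⇒ 8
throw(1) @ H0 caught ⇒ 14
H1 returns 14
H2 returns 14
= 14

Answer: 14 ; first throw caught by: H0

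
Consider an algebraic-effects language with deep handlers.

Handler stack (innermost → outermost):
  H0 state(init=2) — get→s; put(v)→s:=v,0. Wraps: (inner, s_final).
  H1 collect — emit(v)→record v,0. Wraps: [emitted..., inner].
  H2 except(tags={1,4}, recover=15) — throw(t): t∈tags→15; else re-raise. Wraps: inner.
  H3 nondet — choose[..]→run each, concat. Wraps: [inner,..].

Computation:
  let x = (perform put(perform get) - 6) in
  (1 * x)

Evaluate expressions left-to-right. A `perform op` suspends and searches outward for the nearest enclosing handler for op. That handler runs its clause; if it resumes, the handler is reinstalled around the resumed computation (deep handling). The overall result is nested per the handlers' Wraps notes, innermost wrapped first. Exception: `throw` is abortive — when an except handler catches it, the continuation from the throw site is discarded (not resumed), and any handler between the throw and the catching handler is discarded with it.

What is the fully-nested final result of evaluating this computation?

Answer: [[(-6, 2)]]

Step-by-step:
get @ H0 ⇒ 2
put(2) @ H0 ⇒ s:=2
H0 returns (-6, 2)
H1 returns [(-6, 2)]
H2 returns [(-6, 2)]
H3 returns [[(-6, 2)]]
= [[(-6, 2)]]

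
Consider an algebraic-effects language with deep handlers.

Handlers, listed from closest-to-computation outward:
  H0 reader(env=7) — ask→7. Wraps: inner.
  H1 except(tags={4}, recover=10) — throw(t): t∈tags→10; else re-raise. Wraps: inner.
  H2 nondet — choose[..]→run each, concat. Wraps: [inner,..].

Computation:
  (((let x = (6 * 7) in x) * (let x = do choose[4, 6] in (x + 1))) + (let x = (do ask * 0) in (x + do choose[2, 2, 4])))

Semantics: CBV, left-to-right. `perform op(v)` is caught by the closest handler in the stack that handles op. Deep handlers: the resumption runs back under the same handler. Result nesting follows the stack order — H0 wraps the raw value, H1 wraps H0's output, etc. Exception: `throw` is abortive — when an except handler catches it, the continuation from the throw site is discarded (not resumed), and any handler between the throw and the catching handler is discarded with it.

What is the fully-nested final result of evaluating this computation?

Answer: [212, 212, 214, 296, 296, 298]

Working:
choose[4, 6] @ H2
  branch[0] choose=4:
    ask @ H0 ⇒ 7
    choose[2, 2, 4] @ H2
      branch[0] choose=2:
        H0 returns 212
        H1 returns 212
        H2 returns [212]
      branch[1] choose=2:
        H0 returns 212
        H1 returns 212
        H2 returns [212]
      branch[2] choose=4:
        H0 returns 214
        H1 returns 214
        H2 returns [214]
  branch[1] choose=6:
    ask @ H0 ⇒ 7
    choose[2, 2, 4] @ H2
      branch[0] choose=2:
        H0 returns 296
        H1 returns 296
        H2 returns [296]
      branch[1] choose=2:
        H0 returns 296
        H1 returns 296
        H2 returns [296]
      branch[2] choose=4:
        H0 returns 298
        H1 returns 298
        H2 returns [298]
= [212, 212, 214, 296, 296, 298]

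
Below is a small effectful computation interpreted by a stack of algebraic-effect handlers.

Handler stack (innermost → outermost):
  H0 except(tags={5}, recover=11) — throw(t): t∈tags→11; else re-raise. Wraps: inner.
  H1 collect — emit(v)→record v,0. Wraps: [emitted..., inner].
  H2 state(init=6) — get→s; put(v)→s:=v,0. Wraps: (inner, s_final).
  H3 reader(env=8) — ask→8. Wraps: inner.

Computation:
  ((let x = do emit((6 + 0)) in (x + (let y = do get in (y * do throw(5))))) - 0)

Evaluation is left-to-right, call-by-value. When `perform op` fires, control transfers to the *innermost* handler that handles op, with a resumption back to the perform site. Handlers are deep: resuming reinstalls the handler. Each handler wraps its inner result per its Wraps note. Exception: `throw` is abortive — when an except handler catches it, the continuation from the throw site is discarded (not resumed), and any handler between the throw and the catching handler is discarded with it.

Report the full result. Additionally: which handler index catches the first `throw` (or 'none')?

Answer: ([6, 11], 6) ; first throw caught by: H0

Working:
emit(6) @ H1 ⇒ out+=6
get @ H2 ⇒ 6
throw(5) @ H0 caught ⇒ 11
H1 returns [6, 11]
H2 returns ([6, 11], 6)
H3 returns ([6, 11], 6)
= ([6, 11], 6)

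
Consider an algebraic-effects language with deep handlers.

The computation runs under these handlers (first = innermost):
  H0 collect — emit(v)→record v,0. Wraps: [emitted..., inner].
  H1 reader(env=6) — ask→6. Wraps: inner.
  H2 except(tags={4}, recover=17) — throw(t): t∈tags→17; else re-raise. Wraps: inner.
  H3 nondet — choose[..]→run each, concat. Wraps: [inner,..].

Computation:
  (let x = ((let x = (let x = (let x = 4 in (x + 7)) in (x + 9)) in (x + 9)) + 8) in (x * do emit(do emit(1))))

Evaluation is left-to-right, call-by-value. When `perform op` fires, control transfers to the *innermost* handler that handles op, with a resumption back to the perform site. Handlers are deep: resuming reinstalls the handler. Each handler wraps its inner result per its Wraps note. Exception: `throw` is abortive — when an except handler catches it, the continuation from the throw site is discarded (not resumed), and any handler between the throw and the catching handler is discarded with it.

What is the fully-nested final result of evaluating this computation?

Step-by-step:
emit(1) @ H0 ⇒ out+=1
emit(0) @ H0 ⇒ out+=0
H0 returns [1, 0, 0]
H1 returns [1, 0, 0]
H2 returns [1, 0, 0]
H3 returns [[1, 0, 0]]
= [[1, 0, 0]]

Answer: [[1, 0, 0]]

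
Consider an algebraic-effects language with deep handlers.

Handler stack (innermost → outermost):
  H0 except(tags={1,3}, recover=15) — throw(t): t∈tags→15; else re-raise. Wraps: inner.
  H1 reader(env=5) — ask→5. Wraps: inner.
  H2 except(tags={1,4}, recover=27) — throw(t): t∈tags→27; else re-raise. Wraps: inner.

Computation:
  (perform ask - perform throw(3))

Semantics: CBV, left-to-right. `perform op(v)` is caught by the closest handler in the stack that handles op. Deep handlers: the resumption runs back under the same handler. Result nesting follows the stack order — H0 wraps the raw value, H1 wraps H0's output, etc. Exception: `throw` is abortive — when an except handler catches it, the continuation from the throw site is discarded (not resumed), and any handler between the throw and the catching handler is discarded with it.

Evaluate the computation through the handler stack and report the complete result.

Answer: 15

Working:
ask @ H1 ⇒ 5
throw(3) @ H0 caught ⇒ 15
H1 returns 15
H2 returns 15
= 15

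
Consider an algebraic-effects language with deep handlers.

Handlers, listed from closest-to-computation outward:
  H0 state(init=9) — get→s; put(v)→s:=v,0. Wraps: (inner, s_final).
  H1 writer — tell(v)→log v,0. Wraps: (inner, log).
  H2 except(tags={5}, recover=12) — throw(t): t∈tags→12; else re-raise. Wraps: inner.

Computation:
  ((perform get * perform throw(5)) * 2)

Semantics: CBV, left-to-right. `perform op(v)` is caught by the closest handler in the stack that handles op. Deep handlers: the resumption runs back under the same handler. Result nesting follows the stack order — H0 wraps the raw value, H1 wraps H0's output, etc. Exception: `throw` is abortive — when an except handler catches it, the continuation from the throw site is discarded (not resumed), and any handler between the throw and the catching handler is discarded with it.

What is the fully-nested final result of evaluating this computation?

Answer: 12

Working:
get @ H0 ⇒ 9
throw(5) @ H2 caught ⇒ 12
= 12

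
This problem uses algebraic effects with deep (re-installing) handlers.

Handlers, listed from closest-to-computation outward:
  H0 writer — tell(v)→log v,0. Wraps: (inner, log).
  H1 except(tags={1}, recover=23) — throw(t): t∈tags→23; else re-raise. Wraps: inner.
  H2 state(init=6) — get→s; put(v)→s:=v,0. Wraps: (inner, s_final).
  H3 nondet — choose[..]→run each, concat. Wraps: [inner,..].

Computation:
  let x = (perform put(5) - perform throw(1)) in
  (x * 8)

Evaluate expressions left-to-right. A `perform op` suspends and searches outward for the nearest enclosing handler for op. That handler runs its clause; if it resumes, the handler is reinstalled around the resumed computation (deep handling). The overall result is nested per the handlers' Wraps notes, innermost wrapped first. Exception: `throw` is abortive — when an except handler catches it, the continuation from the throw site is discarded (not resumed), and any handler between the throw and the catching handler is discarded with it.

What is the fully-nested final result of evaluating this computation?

Working:
put(5) @ H2 ⇒ s:=5
throw(1) @ H1 caught ⇒ 23
H2 returns (23, 5)
H3 returns [(23, 5)]
= [(23, 5)]

Answer: [(23, 5)]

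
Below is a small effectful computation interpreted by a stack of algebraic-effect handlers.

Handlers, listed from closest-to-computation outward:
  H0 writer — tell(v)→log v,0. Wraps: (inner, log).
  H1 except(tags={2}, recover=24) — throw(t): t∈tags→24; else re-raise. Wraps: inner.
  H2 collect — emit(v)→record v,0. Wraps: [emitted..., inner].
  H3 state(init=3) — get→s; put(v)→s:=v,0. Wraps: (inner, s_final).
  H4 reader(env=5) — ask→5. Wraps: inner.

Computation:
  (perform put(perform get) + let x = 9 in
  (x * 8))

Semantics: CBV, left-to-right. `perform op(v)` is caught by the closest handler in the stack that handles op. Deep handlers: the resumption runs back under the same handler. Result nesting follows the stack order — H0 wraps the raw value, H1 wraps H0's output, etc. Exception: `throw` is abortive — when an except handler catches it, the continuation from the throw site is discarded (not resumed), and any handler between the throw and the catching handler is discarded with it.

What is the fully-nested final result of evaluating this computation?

Step-by-step:
get @ H3 ⇒ 3
put(3) @ H3 ⇒ s:=3
H0 returns (72, ())
H1 returns (72, ())
H2 returns [(72, ())]
H3 returns ([(72, ())], 3)
H4 returns ([(72, ())], 3)
= ([(72, ())], 3)

Answer: ([(72, ())], 3)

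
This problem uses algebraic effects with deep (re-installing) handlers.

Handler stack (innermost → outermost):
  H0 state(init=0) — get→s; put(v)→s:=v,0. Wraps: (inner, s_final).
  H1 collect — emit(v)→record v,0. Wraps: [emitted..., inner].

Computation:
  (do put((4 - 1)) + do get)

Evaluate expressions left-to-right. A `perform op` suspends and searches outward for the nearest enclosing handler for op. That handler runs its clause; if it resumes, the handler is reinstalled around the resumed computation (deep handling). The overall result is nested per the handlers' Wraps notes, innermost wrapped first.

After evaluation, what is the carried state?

Step-by-step:
put(3) @ H0 ⇒ s:=3
get @ H0 ⇒ 3
H0 returns (3, 3)
H1 returns [(3, 3)]
= [(3, 3)]

Answer: 3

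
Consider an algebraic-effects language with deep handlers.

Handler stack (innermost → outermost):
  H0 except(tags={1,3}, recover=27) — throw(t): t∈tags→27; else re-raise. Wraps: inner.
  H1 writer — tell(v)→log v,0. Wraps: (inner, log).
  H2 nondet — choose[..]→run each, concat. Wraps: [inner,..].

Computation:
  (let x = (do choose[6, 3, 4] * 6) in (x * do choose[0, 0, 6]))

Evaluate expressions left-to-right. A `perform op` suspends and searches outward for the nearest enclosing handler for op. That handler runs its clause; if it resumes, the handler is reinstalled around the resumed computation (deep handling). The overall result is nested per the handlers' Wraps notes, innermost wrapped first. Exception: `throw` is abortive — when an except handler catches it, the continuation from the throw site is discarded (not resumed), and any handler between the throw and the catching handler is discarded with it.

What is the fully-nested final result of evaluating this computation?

Working:
choose[6, 3, 4] @ H2
  branch[0] choose=6:
    choose[0, 0, 6] @ H2
      branch[0] choose=0:
        H0 returns 0
        H1 returns (0, ())
        H2 returns [(0, ())]
      branch[1] choose=0:
        H0 returns 0
        H1 returns (0, ())
        H2 returns [(0, ())]
      branch[2] choose=6:
        H0 returns 216
        H1 returns (216, ())
        H2 returns [(216, ())]
  branch[1] choose=3:
    choose[0, 0, 6] @ H2
      branch[0] choose=0:
        H0 returns 0
        H1 returns (0, ())
        H2 returns [(0, ())]
      branch[1] choose=0:
        H0 returns 0
        H1 returns (0, ())
        H2 returns [(0, ())]
      branch[2] choose=6:
        H0 returns 108
        H1 returns (108, ())
        H2 returns [(108, ())]
  branch[2] choose=4:
    choose[0, 0, 6] @ H2
      branch[0] choose=0:
        H0 returns 0
        H1 returns (0, ())
        H2 returns [(0, ())]
      branch[1] choose=0:
        H0 returns 0
        H1 returns (0, ())
        H2 returns [(0, ())]
      branch[2] choose=6:
        H0 returns 144
        H1 returns (144, ())
        H2 returns [(144, ())]
= [(0, ()), (0, ()), (216, ()), (0, ()), (0, ()), (108, ()), (0, ()), (0, ()), (144, ())]

Answer: [(0, ()), (0, ()), (216, ()), (0, ()), (0, ()), (108, ()), (0, ()), (0, ()), (144, ())]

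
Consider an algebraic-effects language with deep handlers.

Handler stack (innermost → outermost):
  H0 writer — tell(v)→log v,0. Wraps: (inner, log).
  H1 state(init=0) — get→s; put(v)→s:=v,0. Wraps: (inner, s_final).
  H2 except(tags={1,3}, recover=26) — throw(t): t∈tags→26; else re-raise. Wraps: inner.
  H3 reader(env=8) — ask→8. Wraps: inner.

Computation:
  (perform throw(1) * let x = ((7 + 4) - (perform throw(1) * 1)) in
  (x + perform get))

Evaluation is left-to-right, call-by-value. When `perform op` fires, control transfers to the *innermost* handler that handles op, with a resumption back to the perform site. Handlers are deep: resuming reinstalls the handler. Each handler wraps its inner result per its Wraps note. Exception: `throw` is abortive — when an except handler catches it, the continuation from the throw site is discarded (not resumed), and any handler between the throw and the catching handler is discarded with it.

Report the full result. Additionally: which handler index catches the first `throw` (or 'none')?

Answer: 26 ; first throw caught by: H2

Working:
throw(1) @ H2 caught ⇒ 26
H3 returns 26
= 26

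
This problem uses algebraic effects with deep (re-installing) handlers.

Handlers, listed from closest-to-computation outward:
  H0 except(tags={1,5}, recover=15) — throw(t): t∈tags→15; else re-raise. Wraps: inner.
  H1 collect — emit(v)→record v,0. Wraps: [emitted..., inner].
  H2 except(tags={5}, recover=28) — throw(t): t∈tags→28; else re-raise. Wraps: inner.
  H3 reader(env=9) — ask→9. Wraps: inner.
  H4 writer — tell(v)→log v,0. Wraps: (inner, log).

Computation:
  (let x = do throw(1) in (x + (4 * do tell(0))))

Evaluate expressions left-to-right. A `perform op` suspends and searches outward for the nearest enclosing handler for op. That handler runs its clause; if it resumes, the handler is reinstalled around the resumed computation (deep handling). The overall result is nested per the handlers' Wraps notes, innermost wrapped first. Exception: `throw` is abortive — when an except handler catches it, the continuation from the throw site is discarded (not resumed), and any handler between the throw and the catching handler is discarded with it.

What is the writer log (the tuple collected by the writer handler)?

Working:
throw(1) @ H0 caught ⇒ 15
H1 returns [15]
H2 returns [15]
H3 returns [15]
H4 returns ([15], ())
= ([15], ())

Answer: ()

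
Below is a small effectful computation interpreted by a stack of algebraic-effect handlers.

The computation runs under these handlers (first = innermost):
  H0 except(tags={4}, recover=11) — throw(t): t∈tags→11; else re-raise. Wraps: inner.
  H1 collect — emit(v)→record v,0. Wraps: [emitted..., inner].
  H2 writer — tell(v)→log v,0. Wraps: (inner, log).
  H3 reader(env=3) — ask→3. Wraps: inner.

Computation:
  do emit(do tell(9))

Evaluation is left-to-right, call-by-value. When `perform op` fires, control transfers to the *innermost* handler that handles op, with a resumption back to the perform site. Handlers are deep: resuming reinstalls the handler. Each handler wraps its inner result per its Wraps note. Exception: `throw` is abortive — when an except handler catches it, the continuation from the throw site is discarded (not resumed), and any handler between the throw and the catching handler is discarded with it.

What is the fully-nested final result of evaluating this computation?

Answer: ([0, 0], (9))

Step-by-step:
tell(9) @ H2 ⇒ log+=9
emit(0) @ H1 ⇒ out+=0
H0 returns 0
H1 returns [0, 0]
H2 returns ([0, 0], (9))
H3 returns ([0, 0], (9))
= ([0, 0], (9))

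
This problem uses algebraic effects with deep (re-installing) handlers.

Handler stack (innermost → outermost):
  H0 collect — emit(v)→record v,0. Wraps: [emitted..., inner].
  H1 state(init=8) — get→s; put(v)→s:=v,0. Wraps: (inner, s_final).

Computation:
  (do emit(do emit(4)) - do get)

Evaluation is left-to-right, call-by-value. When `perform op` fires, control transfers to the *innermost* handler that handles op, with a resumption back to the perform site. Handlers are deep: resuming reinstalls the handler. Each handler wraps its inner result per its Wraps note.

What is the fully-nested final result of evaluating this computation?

Answer: ([4, 0, -8], 8)

Step-by-step:
emit(4) @ H0 ⇒ out+=4
emit(0) @ H0 ⇒ out+=0
get @ H1 ⇒ 8
H0 returns [4, 0, -8]
H1 returns ([4, 0, -8], 8)
= ([4, 0, -8], 8)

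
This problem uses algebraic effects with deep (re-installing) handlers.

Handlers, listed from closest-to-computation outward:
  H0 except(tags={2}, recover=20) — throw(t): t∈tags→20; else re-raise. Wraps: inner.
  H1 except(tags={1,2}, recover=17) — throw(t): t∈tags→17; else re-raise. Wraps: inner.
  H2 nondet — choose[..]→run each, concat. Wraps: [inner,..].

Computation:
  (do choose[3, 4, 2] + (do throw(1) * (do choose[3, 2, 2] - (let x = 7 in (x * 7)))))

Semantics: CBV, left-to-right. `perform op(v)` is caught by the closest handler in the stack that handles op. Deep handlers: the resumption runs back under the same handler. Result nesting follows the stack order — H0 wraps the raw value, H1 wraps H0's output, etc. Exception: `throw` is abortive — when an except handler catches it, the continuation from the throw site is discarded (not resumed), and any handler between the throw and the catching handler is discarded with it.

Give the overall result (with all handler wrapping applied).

Answer: [17, 17, 17]

Step-by-step:
choose[3, 4, 2] @ H2
  branch[0] choose=3:
    throw(1) @ H0 re-raised
    throw(1) @ H1 caught ⇒ 17
    H2 returns [17]
  branch[1] choose=4:
    throw(1) @ H0 re-raised
    throw(1) @ H1 caught ⇒ 17
    H2 returns [17]
  branch[2] choose=2:
    throw(1) @ H0 re-raised
    throw(1) @ H1 caught ⇒ 17
    H2 returns [17]
= [17, 17, 17]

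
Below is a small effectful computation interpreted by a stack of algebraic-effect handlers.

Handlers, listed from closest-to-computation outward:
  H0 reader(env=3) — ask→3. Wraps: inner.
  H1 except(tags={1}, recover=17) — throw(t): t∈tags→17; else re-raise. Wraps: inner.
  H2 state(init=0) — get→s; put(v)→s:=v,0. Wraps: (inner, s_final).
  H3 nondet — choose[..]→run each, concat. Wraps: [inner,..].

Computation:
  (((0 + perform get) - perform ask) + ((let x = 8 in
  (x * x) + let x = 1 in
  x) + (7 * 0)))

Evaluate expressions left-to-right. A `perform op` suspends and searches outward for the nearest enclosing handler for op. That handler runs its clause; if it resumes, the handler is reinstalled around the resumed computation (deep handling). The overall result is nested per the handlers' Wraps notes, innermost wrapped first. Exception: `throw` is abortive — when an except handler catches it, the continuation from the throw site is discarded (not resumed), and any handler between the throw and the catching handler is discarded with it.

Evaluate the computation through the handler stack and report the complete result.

Step-by-step:
get @ H2 ⇒ 0
ask @ H0 ⇒ 3
H0 returns 62
H1 returns 62
H2 returns (62, 0)
H3 returns [(62, 0)]
= [(62, 0)]

Answer: [(62, 0)]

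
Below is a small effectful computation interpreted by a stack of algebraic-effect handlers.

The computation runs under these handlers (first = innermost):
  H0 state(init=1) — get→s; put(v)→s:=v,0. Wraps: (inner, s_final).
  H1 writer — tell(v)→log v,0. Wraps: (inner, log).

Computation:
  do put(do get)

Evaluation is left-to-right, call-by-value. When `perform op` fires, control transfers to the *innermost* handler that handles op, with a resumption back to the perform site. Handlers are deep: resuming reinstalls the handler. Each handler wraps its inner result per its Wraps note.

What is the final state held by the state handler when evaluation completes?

Answer: 1

Evaluation trace:
get @ H0 ⇒ 1
put(1) @ H0 ⇒ s:=1
H0 returns (0, 1)
H1 returns ((0, 1), ())
= ((0, 1), ())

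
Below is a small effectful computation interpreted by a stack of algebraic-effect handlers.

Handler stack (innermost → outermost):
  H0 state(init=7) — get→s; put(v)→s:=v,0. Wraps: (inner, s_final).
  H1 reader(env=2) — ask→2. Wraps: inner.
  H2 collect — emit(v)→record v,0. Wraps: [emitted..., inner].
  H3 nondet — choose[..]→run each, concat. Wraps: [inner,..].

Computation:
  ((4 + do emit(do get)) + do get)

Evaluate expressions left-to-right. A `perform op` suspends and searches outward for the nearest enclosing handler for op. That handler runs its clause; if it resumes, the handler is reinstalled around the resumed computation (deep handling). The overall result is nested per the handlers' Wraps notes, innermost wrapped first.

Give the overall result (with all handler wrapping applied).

Answer: [[7, (11, 7)]]

Working:
get @ H0 ⇒ 7
emit(7) @ H2 ⇒ out+=7
get @ H0 ⇒ 7
H0 returns (11, 7)
H1 returns (11, 7)
H2 returns [7, (11, 7)]
H3 returns [[7, (11, 7)]]
= [[7, (11, 7)]]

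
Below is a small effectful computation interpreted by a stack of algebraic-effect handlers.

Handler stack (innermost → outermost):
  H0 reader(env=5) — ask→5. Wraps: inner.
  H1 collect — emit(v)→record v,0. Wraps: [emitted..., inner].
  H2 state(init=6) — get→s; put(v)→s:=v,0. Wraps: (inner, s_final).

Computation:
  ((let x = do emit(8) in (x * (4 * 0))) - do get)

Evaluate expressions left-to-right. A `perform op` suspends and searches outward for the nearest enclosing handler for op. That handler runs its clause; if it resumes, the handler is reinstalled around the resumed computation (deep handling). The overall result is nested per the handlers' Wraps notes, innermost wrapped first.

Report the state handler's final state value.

Answer: 6

Working:
emit(8) @ H1 ⇒ out+=8
get @ H2 ⇒ 6
H0 returns -6
H1 returns [8, -6]
H2 returns ([8, -6], 6)
= ([8, -6], 6)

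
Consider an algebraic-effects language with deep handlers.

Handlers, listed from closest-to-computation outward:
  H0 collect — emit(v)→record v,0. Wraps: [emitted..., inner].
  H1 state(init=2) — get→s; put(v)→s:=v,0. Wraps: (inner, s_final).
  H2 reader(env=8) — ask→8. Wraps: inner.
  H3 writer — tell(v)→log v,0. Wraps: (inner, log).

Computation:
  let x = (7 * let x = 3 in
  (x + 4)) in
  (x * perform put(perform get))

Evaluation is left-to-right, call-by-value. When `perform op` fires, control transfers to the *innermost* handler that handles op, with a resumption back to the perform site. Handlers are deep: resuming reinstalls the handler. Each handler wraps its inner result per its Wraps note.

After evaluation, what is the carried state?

Answer: 2

Evaluation trace:
get @ H1 ⇒ 2
put(2) @ H1 ⇒ s:=2
H0 returns [0]
H1 returns ([0], 2)
H2 returns ([0], 2)
H3 returns (([0], 2), ())
= (([0], 2), ())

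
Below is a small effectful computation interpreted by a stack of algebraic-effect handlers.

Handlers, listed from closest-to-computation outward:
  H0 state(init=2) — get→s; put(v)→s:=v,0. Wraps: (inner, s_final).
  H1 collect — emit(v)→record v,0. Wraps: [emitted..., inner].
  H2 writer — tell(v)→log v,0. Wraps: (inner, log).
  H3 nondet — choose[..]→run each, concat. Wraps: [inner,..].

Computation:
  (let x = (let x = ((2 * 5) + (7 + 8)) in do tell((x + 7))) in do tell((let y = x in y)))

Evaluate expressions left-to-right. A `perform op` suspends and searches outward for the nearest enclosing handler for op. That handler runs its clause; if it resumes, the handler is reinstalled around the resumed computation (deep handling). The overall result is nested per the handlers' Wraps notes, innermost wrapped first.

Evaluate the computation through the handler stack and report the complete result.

Answer: [([(0, 2)], (32, 0))]

Evaluation trace:
tell(32) @ H2 ⇒ log+=32
tell(0) @ H2 ⇒ log+=0
H0 returns (0, 2)
H1 returns [(0, 2)]
H2 returns ([(0, 2)], (32, 0))
H3 returns [([(0, 2)], (32, 0))]
= [([(0, 2)], (32, 0))]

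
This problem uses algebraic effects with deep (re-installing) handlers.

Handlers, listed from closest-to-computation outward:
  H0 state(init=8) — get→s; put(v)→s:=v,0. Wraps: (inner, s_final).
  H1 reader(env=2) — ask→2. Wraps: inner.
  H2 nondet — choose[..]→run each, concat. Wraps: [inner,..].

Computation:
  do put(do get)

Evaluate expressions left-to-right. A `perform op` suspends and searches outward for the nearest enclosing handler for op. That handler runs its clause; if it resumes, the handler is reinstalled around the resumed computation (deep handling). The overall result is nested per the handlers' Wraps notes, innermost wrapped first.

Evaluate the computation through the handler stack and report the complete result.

Answer: [(0, 8)]

Step-by-step:
get @ H0 ⇒ 8
put(8) @ H0 ⇒ s:=8
H0 returns (0, 8)
H1 returns (0, 8)
H2 returns [(0, 8)]
= [(0, 8)]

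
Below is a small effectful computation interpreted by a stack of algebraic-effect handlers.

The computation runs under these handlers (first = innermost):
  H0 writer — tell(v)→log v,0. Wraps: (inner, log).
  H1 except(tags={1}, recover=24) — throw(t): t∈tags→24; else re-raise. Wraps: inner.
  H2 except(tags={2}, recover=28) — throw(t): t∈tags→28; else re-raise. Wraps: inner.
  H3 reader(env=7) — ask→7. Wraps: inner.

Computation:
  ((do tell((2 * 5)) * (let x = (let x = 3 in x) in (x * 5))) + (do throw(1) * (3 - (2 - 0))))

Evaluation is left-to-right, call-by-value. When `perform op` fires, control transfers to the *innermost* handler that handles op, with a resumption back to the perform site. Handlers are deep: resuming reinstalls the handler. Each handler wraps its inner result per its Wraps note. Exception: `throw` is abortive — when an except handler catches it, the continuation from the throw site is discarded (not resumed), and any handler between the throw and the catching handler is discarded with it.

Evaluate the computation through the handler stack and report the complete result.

Answer: 24

Evaluation trace:
tell(10) @ H0 ⇒ log+=10
throw(1) @ H1 caught ⇒ 24
H2 returns 24
H3 returns 24
= 24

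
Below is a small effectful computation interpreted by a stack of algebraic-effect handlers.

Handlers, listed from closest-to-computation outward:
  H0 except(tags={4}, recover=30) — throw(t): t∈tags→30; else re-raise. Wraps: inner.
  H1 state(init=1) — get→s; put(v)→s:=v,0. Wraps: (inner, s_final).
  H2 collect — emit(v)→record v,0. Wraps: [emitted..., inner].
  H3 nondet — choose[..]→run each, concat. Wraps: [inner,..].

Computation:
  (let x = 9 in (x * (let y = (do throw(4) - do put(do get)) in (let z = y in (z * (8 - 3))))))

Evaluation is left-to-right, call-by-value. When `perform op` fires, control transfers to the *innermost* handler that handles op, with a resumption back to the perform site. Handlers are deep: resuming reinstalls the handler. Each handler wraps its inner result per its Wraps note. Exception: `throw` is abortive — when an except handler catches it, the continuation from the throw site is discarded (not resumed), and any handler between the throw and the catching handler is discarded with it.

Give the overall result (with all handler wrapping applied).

Answer: [[(30, 1)]]

Working:
throw(4) @ H0 caught ⇒ 30
H1 returns (30, 1)
H2 returns [(30, 1)]
H3 returns [[(30, 1)]]
= [[(30, 1)]]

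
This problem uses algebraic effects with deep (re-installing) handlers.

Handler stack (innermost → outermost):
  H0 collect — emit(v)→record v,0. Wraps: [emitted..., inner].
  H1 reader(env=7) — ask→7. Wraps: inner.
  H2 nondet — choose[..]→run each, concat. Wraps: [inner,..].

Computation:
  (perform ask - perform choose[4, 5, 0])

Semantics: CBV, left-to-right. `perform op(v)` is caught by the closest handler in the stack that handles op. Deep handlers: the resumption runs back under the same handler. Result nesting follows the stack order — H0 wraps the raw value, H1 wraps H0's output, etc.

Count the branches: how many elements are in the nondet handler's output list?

Step-by-step:
ask @ H1 ⇒ 7
choose[4, 5, 0] @ H2
  branch[0] choose=4:
    H0 returns [3]
    H1 returns [3]
    H2 returns [[3]]
  branch[1] choose=5:
    H0 returns [2]
    H1 returns [2]
    H2 returns [[2]]
  branch[2] choose=0:
    H0 returns [7]
    H1 returns [7]
    H2 returns [[7]]
= [[3], [2], [7]]

Answer: 3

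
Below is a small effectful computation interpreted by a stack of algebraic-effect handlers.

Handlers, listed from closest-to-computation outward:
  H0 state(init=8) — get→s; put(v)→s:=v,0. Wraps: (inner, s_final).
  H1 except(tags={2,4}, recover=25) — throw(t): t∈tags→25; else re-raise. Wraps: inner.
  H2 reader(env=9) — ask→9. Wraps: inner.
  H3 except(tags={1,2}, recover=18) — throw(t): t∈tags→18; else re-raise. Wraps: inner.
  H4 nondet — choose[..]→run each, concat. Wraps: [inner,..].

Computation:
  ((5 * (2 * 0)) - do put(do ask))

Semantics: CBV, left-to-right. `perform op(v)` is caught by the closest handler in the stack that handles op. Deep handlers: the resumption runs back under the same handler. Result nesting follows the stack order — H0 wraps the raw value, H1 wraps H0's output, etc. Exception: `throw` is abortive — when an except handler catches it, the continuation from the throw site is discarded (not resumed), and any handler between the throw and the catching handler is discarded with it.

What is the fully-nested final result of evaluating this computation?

Answer: [(0, 9)]

Evaluation trace:
ask @ H2 ⇒ 9
put(9) @ H0 ⇒ s:=9
H0 returns (0, 9)
H1 returns (0, 9)
H2 returns (0, 9)
H3 returns (0, 9)
H4 returns [(0, 9)]
= [(0, 9)]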